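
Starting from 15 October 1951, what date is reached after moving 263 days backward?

25 January 1951

Count 263 days before October 15, 1951:
January 1951: 31 − 25 = 6 days remain.
Then February 1951 (28), March (31), April (30), May (31), June (30), July (31), August (31), September (30): 28 + 31 + 30 + 31 + 30 + 31 + 31 + 30 = 242 days.
October 1–15, 1951: 15 days.
Total: 6 + 242 + 15 = 263 days.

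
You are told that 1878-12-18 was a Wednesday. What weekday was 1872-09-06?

Count forward from the earlier date (September 6, 1872) to the later (December 18, 1878):
Day-of-year of September 6, 1872: 250.
Day-of-year of December 18, 1878: 352.
1872 has 366 days, so 366 − 250 = 116 days remain in 1872.
Full years: 1873: 365; 1874: 365; 1875: 365; 1876: 366; 1877: 365. Sum = 1826.
Total: 116 + 1826 + 352 = 2294 days.
2294 mod 7 = 5, so 5 days before Wednesday is Friday.

Friday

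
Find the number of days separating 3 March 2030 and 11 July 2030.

130

March 2030: 31 − 3 = 28 days remain.
Then April (30), May (31), June (30): 30 + 31 + 30 = 91 days.
July 1–11, 2030: 11 days.
Total: 28 + 91 + 11 = 130 days.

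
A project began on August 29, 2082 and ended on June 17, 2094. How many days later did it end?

4310

Day-of-year of August 29, 2082: 241.
Day-of-year of June 17, 2094: 168.
2082 has 365 days, so 365 − 241 = 124 days remain in 2082.
Full years 2083–2093: 8 common + 3 leap = 8×365 + 3×366 = 4018 days.
Total: 124 + 4018 + 168 = 4310 days.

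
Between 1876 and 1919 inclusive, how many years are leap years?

10

Years divisible by 4 in [1876, 1919]: 1876, 1880, 1884, 1888, 1892, 1896, 1900, 1904, 1908, 1912, 1916.
Of these, 1900 is divisible by 100 but not 400, so not leap.
Leap years: 11 − 1 = 10.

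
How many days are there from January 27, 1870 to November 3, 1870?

280

January 1870: 31 − 27 = 4 days remain.
Then 9 full months totalling 273 days.
November 1–3, 1870: 3 days.
Total: 4 + 273 + 3 = 280 days.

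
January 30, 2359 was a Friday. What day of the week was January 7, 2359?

Wednesday

Count forward from the earlier date (January 7, 2359) to the later (January 30, 2359):
Within January 2359: 30 − 7 = 23 days.
23 mod 7 = 2, so 2 days before Friday is Wednesday.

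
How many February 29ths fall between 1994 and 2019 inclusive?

Years divisible by 4 in [1994, 2019]: 1996, 2000, 2004, 2008, 2012, 2016.
2000 is divisible by 400, so still leap.
No century exceptions apply. Count: 6.

6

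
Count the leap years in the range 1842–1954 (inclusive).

Years divisible by 4: 1844, 1848, …, 1952 — 28 in all.
Of these, 1900 is divisible by 100 but not 400, so not leap.
Leap years: 28 − 1 = 27.

27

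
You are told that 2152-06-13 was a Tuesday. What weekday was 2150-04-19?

Count forward from the earlier date (April 19, 2150) to the later (June 13, 2152):
Day-of-year of April 19, 2150: 109.
Day-of-year of June 13, 2152: 165.
2150 has 365 days, so 365 − 109 = 256 days remain in 2150.
Full years: 2151: 365. Sum = 365.
Total: 256 + 365 + 165 = 786 days.
786 mod 7 = 2, so 2 days before Tuesday is Sunday.

Sunday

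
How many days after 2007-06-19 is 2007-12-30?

194

June 2007: 30 − 19 = 11 days remain.
Then July (31), August (31), September (30), October (31), November (30): 31 + 31 + 30 + 31 + 30 = 153 days.
December 1–30, 2007: 30 days.
Total: 11 + 153 + 30 = 194 days.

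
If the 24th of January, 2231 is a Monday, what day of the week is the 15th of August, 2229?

Count forward from the earlier date (August 15, 2229) to the later (January 24, 2231):
Day-of-year of August 15, 2229: 227.
Day-of-year of January 24, 2231: 24.
2229 has 365 days, so 365 − 227 = 138 days remain in 2229.
Full years: 2230: 365. Sum = 365.
Total: 138 + 365 + 24 = 527 days.
527 mod 7 = 2, so 2 days before Monday is Saturday.

Saturday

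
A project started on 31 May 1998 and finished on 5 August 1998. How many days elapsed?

66

May 1998: 31 − 31 = 0 days remain.
Then June (30), July (31): 30 + 31 = 61 days.
August 1–5, 1998: 5 days.
Total: 0 + 61 + 5 = 66 days.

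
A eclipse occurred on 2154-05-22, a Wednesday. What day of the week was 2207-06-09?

Tuesday

Day-of-year of May 22, 2154: 142.
Day-of-year of June 9, 2207: 160.
2154 has 365 days, so 365 − 142 = 223 days remain in 2154.
Full years 2155–2206: 40 common + 12 leap = 40×365 + 12×366 = 18992 days.
Total: 223 + 18992 + 160 = 19375 days.
19375 mod 7 = 6, so 6 days after Wednesday is Tuesday.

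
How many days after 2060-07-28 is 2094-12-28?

Day-of-year of July 28, 2060: 210.
Day-of-year of December 28, 2094: 362.
2060 has 366 days, so 366 − 210 = 156 days remain in 2060.
Full years 2061–2093: 25 common + 8 leap = 25×365 + 8×366 = 12053 days.
Total: 156 + 12053 + 362 = 12571 days.

12571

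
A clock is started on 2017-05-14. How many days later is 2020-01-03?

Day-of-year of May 14, 2017: 134.
Day-of-year of January 3, 2020: 3.
2017 has 365 days, so 365 − 134 = 231 days remain in 2017.
Full years: 2018: 365; 2019: 365. Sum = 730.
Total: 231 + 730 + 3 = 964 days.

964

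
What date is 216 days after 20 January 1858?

24 August 1858

Count 216 days after January 20, 1858:
January 1858: 31 − 20 = 11 days remain.
Then February 1858 (28), March (31), April (30), May (31), June (30), July (31): 28 + 31 + 30 + 31 + 30 + 31 = 181 days.
August 1–24, 1858: 24 days.
Total: 11 + 181 + 24 = 216 days.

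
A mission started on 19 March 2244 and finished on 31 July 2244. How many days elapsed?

March 2244: 31 − 19 = 12 days remain.
Then April (30), May (31), June (30): 30 + 31 + 30 = 91 days.
July 1–31, 2244: 31 days.
Total: 12 + 91 + 31 = 134 days.

134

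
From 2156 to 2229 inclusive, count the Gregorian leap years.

18

Years divisible by 4: 2156, 2160, …, 2228 — 19 in all.
Of these, 2200 is divisible by 100 but not 400, so not leap.
Leap years: 19 − 1 = 18.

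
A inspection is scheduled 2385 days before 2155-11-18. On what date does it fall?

2149-05-08

Count 2385 days before November 18, 2155:
May 8, 2149 → May 8, 2150: 365 days.
May 8, 2150 → May 8, 2151: 365 days.
May 8, 2151 → May 8, 2152: 366 days (2152 is a leap year).
May 8, 2152 → May 8, 2153: 365 days.
May 8, 2153 → May 8, 2154: 365 days.
May 8, 2154 → May 8, 2155: 365 days.
May 2155: 31 − 8 = 23 days remain.
Then June (30), July (31), August (31), September (30), October (31): 30 + 31 + 31 + 30 + 31 = 153 days.
November 1–18, 2155: 18 days.
Residual: 194 days.
Total: 2385 days.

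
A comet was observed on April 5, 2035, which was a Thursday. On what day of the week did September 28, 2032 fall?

Count forward from the earlier date (September 28, 2032) to the later (April 5, 2035):
Day-of-year of September 28, 2032: 272.
Day-of-year of April 5, 2035: 95.
2032 has 366 days, so 366 − 272 = 94 days remain in 2032.
Full years: 2033: 365; 2034: 365. Sum = 730.
Total: 94 + 730 + 95 = 919 days.
919 mod 7 = 2, so 2 days before Thursday is Tuesday.

Tuesday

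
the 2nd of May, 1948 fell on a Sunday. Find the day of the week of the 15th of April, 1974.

From May 2, 1948 to May 2, 1973: 25 years, of which 6 contain a Feb 29 — 19×365 + 6×366 = 9131 days.
May 1973: 31 − 2 = 29 days remain.
Then 10 full months totalling 304 days.
April 1–15, 1974: 15 days.
Residual: 348 days.
Total: 9479 days.
9479 mod 7 = 1, so 1 day after Sunday is Monday.

Monday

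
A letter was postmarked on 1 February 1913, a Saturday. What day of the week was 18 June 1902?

Wednesday

Count forward from the earlier date (June 18, 1902) to the later (February 1, 1913):
Day-of-year of June 18, 1902: 169.
Day-of-year of February 1, 1913: 32.
1902 has 365 days, so 365 − 169 = 196 days remain in 1902.
Full years 1903–1912: 7 common + 3 leap = 7×365 + 3×366 = 3653 days.
Total: 196 + 3653 + 32 = 3881 days.
3881 mod 7 = 3, so 3 days before Saturday is Wednesday.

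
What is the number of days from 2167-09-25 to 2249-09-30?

Day-of-year of September 25, 2167: 268.
Day-of-year of September 30, 2249: 273.
2167 has 365 days, so 365 − 268 = 97 days remain in 2167.
Full years 2168–2248: 61 common + 20 leap = 61×365 + 20×366 = 29585 days.
Total: 97 + 29585 + 273 = 29955 days.

29955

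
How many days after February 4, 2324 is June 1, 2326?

Day-of-year of February 4, 2324: 35.
Day-of-year of June 1, 2326: 152.
2324 has 366 days, so 366 − 35 = 331 days remain in 2324.
Full years: 2325: 365. Sum = 365.
Total: 331 + 365 + 152 = 848 days.

848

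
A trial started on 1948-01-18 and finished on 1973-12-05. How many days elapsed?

From January 18, 1948 to January 18, 1973: 25 years, of which 7 contain a Feb 29 — 18×365 + 7×366 = 9132 days.
January 1973: 31 − 18 = 13 days remain.
Then 10 full months totalling 303 days.
December 1–5, 1973: 5 days.
Residual: 321 days.
Total: 9453 days.

9453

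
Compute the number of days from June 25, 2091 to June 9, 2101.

3636

From June 25, 2091 to June 25, 2100: 9 years, of which 2 contain a Feb 29 — 7×365 + 2×366 = 3287 days.
(2100 is not a leap year (divisible by 100 but not 400).)
June 2100: 30 − 25 = 5 days remain.
Then 11 full months totalling 335 days.
June 1–9, 2101: 9 days.
Residual: 349 days.
Total: 3636 days.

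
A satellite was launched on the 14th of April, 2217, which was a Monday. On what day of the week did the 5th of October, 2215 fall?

Thursday

Count forward from the earlier date (October 5, 2215) to the later (April 14, 2217):
Day-of-year of October 5, 2215: 278.
Day-of-year of April 14, 2217: 104.
2215 has 365 days, so 365 − 278 = 87 days remain in 2215.
Full years: 2216: 366. Sum = 366.
Total: 87 + 366 + 104 = 557 days.
557 mod 7 = 4, so 4 days before Monday is Thursday.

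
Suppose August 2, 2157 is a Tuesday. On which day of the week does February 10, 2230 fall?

Wednesday

Day-of-year of August 2, 2157: 214.
Day-of-year of February 10, 2230: 41.
2157 has 365 days, so 365 − 214 = 151 days remain in 2157.
Full years 2158–2229: 55 common + 17 leap = 55×365 + 17×366 = 26297 days.
Total: 151 + 26297 + 41 = 26489 days.
26489 mod 7 = 1, so 1 day after Tuesday is Wednesday.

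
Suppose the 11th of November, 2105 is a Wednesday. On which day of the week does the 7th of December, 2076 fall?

Count forward from the earlier date (December 7, 2076) to the later (November 11, 2105):
From December 7, 2076 to December 7, 2104: 28 years, of which 6 contain a Feb 29 — 22×365 + 6×366 = 10226 days.
(2100 is not a leap year (divisible by 100 but not 400).)
December 2104: 31 − 7 = 24 days remain.
Then 10 full months totalling 304 days.
November 1–11, 2105: 11 days.
Residual: 339 days.
Total: 10565 days.
10565 mod 7 = 2, so 2 days before Wednesday is Monday.

Monday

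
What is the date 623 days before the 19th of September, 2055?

the 4th of January, 2054

Count 623 days before September 19, 2055:
January 4, 2054 → January 4, 2055: 365 days.
January 2055: 31 − 4 = 27 days remain.
Then February 2055 (28), March (31), April (30), May (31), June (30), July (31), August (31): 28 + 31 + 30 + 31 + 30 + 31 + 31 = 212 days.
September 1–19, 2055: 19 days.
Residual: 258 days.
Total: 623 days.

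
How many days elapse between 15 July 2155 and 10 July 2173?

From July 15, 2155 to July 15, 2172: 17 years, of which 5 contain a Feb 29 — 12×365 + 5×366 = 6210 days.
July 2172: 31 − 15 = 16 days remain.
Then 11 full months totalling 334 days.
July 1–10, 2173: 10 days.
Residual: 360 days.
Total: 6570 days.

6570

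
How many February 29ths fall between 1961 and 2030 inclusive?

Years divisible by 4: 1964, 1968, …, 2028 — 17 in all.
2000 is divisible by 400, so still leap.
No century exceptions apply. Count: 17.

17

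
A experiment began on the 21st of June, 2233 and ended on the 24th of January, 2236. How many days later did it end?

June 21, 2233 → June 21, 2234: 365 days.
June 21, 2234 → June 21, 2235: 365 days.
June 2235: 30 − 21 = 9 days remain.
Then July (31), August (31), September (30), October (31), November (30), December (31): 31 + 31 + 30 + 31 + 30 + 31 = 184 days.
January 1–24, 2236: 24 days.
Residual: 217 days.
Total: 947 days.

947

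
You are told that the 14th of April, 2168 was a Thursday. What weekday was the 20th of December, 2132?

Count forward from the earlier date (December 20, 2132) to the later (April 14, 2168):
From December 20, 2132 to December 20, 2167: 35 years, of which 8 contain a Feb 29 — 27×365 + 8×366 = 12783 days.
December 2167: 31 − 20 = 11 days remain.
Then January (31), February 2168 (29), March (31): 31 + 29 + 31 = 91 days.
April 1–14, 2168: 14 days.
Residual: 116 days.
Total: 12899 days.
12899 mod 7 = 5, so 5 days before Thursday is Saturday.

Saturday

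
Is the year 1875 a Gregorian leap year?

1875 is not a leap year.

No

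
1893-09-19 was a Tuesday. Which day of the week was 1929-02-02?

Day-of-year of September 19, 1893: 262.
Day-of-year of February 2, 1929: 33.
1893 has 365 days, so 365 − 262 = 103 days remain in 1893.
Full years 1894–1928: 27 common + 8 leap = 27×365 + 8×366 = 12783 days.
Total: 103 + 12783 + 33 = 12919 days.
12919 mod 7 = 4, so 4 days after Tuesday is Saturday.

Saturday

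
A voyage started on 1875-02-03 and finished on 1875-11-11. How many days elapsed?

281

February 1875: 28 − 3 = 25 days remain (1875 is not a leap year, so February has 28 days).
Then March (31), April (30), May (31), June (30), July (31), August (31), September (30), October (31): 31 + 30 + 31 + 30 + 31 + 31 + 30 + 31 = 245 days.
November 1–11, 1875: 11 days.
Total: 25 + 245 + 11 = 281 days.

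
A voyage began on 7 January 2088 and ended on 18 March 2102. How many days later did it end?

Day-of-year of January 7, 2088: 7.
Day-of-year of March 18, 2102: 77.
2088 has 366 days, so 366 − 7 = 359 days remain in 2088.
Full years 2089–2101: 11 common + 2 leap = 11×365 + 2×366 = 4747 days.
Total: 359 + 4747 + 77 = 5183 days.

5183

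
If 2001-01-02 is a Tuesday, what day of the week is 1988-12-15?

Thursday

Count forward from the earlier date (December 15, 1988) to the later (January 2, 2001):
From December 15, 1988 to December 15, 2000: 12 years, of which 3 contain a Feb 29 — 9×365 + 3×366 = 4383 days.
(2000 is a leap year (divisible by 400).)
December 2000: 31 − 15 = 16 days remain.
January 1–2, 2001: 2 days.
Residual: 18 days.
Total: 4401 days.
4401 mod 7 = 5, so 5 days before Tuesday is Thursday.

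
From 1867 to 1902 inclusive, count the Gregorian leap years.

Years divisible by 4 in [1867, 1902]: 1868, 1872, 1876, 1880, 1884, 1888, 1892, 1896, 1900.
Of these, 1900 is divisible by 100 but not 400, so not leap.
Leap years: 9 − 1 = 8.

8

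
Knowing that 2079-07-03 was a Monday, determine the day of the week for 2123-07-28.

Wednesday

From July 3, 2079 to July 3, 2123: 44 years, of which 10 contain a Feb 29 — 34×365 + 10×366 = 16070 days.
(2100 is not a leap year (divisible by 100 but not 400).)
Within July 2123: 28 − 3 = 25 days.
Total: 16095 days.
16095 mod 7 = 2, so 2 days after Monday is Wednesday.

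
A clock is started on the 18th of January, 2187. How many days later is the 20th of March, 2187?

January 2187: 31 − 18 = 13 days remain.
Then February 2187 (28): 28 days.
March 1–20, 2187: 20 days.
Total: 13 + 28 + 20 = 61 days.

61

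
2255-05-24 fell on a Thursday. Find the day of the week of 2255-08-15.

May 2255: 31 − 24 = 7 days remain.
Then June (30), July (31): 30 + 31 = 61 days.
August 1–15, 2255: 15 days.
Total: 7 + 61 + 15 = 83 days.
83 mod 7 = 6, so 6 days after Thursday is Wednesday.

Wednesday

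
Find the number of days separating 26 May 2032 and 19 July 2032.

May 2032: 31 − 26 = 5 days remain.
Then June (30): 30 days.
July 1–19, 2032: 19 days.
Total: 5 + 30 + 19 = 54 days.

54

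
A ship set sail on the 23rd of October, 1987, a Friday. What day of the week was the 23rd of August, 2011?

Tuesday

Day-of-year of October 23, 1987: 296.
Day-of-year of August 23, 2011: 235.
1987 has 365 days, so 365 − 296 = 69 days remain in 1987.
Full years 1988–2010: 17 common + 6 leap = 17×365 + 6×366 = 8401 days.
Total: 69 + 8401 + 235 = 8705 days.
8705 mod 7 = 4, so 4 days after Friday is Tuesday.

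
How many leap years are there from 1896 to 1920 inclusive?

Years divisible by 4 in [1896, 1920]: 1896, 1900, 1904, 1908, 1912, 1916, 1920.
Of these, 1900 is divisible by 100 but not 400, so not leap.
Leap years: 7 − 1 = 6.

6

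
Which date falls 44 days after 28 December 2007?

10 February 2008

Count 44 days after December 28, 2007:
December 2007: 31 − 28 = 3 days remain.
Then January (31): 31 days.
February 1–10, 2008: 10 days (2008 is a leap year).
Residual: 44 days.
Total: 44 days.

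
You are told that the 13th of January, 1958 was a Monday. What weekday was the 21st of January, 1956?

Count forward from the earlier date (January 21, 1956) to the later (January 13, 1958):
January 1956: 31 − 21 = 10 days remain.
Then 23 full months totalling 700 days.
January 1–13, 1958: 13 days.
Total: 10 + 700 + 13 = 723 days.
723 mod 7 = 2, so 2 days before Monday is Saturday.

Saturday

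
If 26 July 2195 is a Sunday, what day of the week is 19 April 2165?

Friday

Count forward from the earlier date (April 19, 2165) to the later (July 26, 2195):
From April 19, 2165 to April 19, 2195: 30 years, of which 7 contain a Feb 29 — 23×365 + 7×366 = 10957 days.
April 2195: 30 − 19 = 11 days remain.
Then May (31), June (30): 31 + 30 = 61 days.
July 1–26, 2195: 26 days.
Residual: 98 days.
Total: 11055 days.
11055 mod 7 = 2, so 2 days before Sunday is Friday.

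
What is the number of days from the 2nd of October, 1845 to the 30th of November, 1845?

October 1845: 31 − 2 = 29 days remain.
November 1–30, 1845: 30 days.
Total: 29 + 30 = 59 days.

59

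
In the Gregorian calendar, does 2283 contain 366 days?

No

2283 is not a leap year.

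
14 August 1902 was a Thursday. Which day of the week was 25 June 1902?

Wednesday

Count forward from the earlier date (June 25, 1902) to the later (August 14, 1902):
June 1902: 30 − 25 = 5 days remain.
Then July (31): 31 days.
August 1–14, 1902: 14 days.
Total: 5 + 31 + 14 = 50 days.
50 mod 7 = 1, so 1 day before Thursday is Wednesday.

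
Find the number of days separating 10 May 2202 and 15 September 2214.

Day-of-year of May 10, 2202: 130.
Day-of-year of September 15, 2214: 258.
2202 has 365 days, so 365 − 130 = 235 days remain in 2202.
Full years 2203–2213: 8 common + 3 leap = 8×365 + 3×366 = 4018 days.
Total: 235 + 4018 + 258 = 4511 days.

4511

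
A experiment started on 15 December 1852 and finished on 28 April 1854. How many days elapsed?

December 15, 1852 → December 15, 1853: 365 days.
December 1853: 31 − 15 = 16 days remain.
Then January (31), February 1854 (28), March (31): 31 + 28 + 31 = 90 days.
April 1–28, 1854: 28 days.
Residual: 134 days.
Total: 499 days.

499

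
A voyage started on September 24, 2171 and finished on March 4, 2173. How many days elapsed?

527

September 24, 2171 → September 24, 2172: 366 days (2172 is a leap year).
September 2172: 30 − 24 = 6 days remain.
Then October (31), November (30), December (31), January (31), February 2173 (28): 31 + 30 + 31 + 31 + 28 = 151 days.
March 1–4, 2173: 4 days.
Residual: 161 days.
Total: 527 days.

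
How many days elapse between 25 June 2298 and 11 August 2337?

Day-of-year of June 25, 2298: 176.
Day-of-year of August 11, 2337: 223.
2298 has 365 days, so 365 − 176 = 189 days remain in 2298.
Full years 2299–2336: 29 common + 9 leap = 29×365 + 9×366 = 13879 days.
Total: 189 + 13879 + 223 = 14291 days.

14291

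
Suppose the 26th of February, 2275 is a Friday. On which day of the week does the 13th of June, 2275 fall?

February 2275: 28 − 26 = 2 days remain (2275 is not a leap year, so February has 28 days).
Then March (31), April (30), May (31): 31 + 30 + 31 = 92 days.
June 1–13, 2275: 13 days.
Total: 2 + 92 + 13 = 107 days.
107 mod 7 = 2, so 2 days after Friday is Sunday.

Sunday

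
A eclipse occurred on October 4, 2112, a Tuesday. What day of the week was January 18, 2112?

Count forward from the earlier date (January 18, 2112) to the later (October 4, 2112):
January 2112: 31 − 18 = 13 days remain.
Then February 2112 (29), March (31), April (30), May (31), June (30), July (31), August (31), September (30): 29 + 31 + 30 + 31 + 30 + 31 + 31 + 30 = 243 days.
October 1–4, 2112: 4 days.
Total: 13 + 243 + 4 = 260 days.
260 mod 7 = 1, so 1 day before Tuesday is Monday.

Monday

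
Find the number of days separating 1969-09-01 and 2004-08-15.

12767

From September 1, 1969 to September 1, 2003: 34 years, of which 8 contain a Feb 29 — 26×365 + 8×366 = 12418 days.
(2000 is a leap year (divisible by 400).)
September 2003: 30 − 1 = 29 days remain.
Then 10 full months totalling 305 days.
August 1–15, 2004: 15 days.
Residual: 349 days.
Total: 12767 days.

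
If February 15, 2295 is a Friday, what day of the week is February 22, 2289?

Friday

Count forward from the earlier date (February 22, 2289) to the later (February 15, 2295):
Day-of-year of February 22, 2289: 53.
Day-of-year of February 15, 2295: 46.
2289 has 365 days, so 365 − 53 = 312 days remain in 2289.
Full years: 2290: 365; 2291: 365; 2292: 366; 2293: 365; 2294: 365. Sum = 1826.
Total: 312 + 1826 + 46 = 2184 days.
2184 is a multiple of 7, so February 22, 2289 falls on the same weekday: Friday.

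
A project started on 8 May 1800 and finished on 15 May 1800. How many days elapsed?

7

Within May 1800: 15 − 8 = 7 days.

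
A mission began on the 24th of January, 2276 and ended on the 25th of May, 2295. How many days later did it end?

Day-of-year of January 24, 2276: 24.
Day-of-year of May 25, 2295: 145.
2276 has 366 days, so 366 − 24 = 342 days remain in 2276.
Full years 2277–2294: 14 common + 4 leap = 14×365 + 4×366 = 6574 days.
Total: 342 + 6574 + 145 = 7061 days.

7061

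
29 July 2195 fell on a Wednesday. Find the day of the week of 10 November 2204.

From July 29, 2195 to July 29, 2204: 9 years, of which 2 contain a Feb 29 — 7×365 + 2×366 = 3287 days.
(2200 is not a leap year (divisible by 100 but not 400).)
July 2204: 31 − 29 = 2 days remain.
Then August (31), September (30), October (31): 31 + 30 + 31 = 92 days.
November 1–10, 2204: 10 days.
Residual: 104 days.
Total: 3391 days.
3391 mod 7 = 3, so 3 days after Wednesday is Saturday.

Saturday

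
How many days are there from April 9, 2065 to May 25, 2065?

April 2065: 30 − 9 = 21 days remain.
May 1–25, 2065: 25 days.
Total: 21 + 25 = 46 days.

46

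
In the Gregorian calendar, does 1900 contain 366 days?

1900 is not a leap year (divisible by 100 but not 400).

No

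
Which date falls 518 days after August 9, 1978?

January 9, 1980

Count 518 days after August 9, 1978:
August 1978: 31 − 9 = 22 days remain.
Then 16 full months totalling 487 days.
January 1–9, 1980: 9 days.
Total: 22 + 487 + 9 = 518 days.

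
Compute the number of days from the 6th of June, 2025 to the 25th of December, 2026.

567

June 6, 2025 → June 6, 2026: 365 days.
June 2026: 30 − 6 = 24 days remain.
Then July (31), August (31), September (30), October (31), November (30): 31 + 31 + 30 + 31 + 30 = 153 days.
December 1–25, 2026: 25 days.
Residual: 202 days.
Total: 567 days.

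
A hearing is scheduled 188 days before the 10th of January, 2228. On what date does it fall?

the 6th of July, 2227

Count 188 days before January 10, 2228:
July 2227: 31 − 6 = 25 days remain.
Then August (31), September (30), October (31), November (30), December (31): 31 + 30 + 31 + 30 + 31 = 153 days.
January 1–10, 2228: 10 days.
Residual: 188 days.
Total: 188 days.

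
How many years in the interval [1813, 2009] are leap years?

48

Years divisible by 4: 1816, 1820, …, 2008 — 49 in all.
Of these, 1900 is divisible by 100 but not 400, so not leap.
2000 is divisible by 400, so still leap.
Leap years: 49 − 1 = 48.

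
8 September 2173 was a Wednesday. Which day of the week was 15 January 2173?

Count forward from the earlier date (January 15, 2173) to the later (September 8, 2173):
January 2173: 31 − 15 = 16 days remain.
Then February 2173 (28), March (31), April (30), May (31), June (30), July (31), August (31): 28 + 31 + 30 + 31 + 30 + 31 + 31 = 212 days.
September 1–8, 2173: 8 days.
Total: 16 + 212 + 8 = 236 days.
236 mod 7 = 5, so 5 days before Wednesday is Friday.

Friday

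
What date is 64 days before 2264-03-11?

2264-01-07

Count 64 days before March 11, 2264:
January 2264: 31 − 7 = 24 days remain.
Then February 2264 (29): 29 days.
March 1–11, 2264: 11 days.
Total: 24 + 29 + 11 = 64 days.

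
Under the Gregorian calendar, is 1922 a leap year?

No

1922 is not a leap year.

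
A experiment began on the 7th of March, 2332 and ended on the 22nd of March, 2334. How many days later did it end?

March 2332: 31 − 7 = 24 days remain.
Then 23 full months totalling 699 days.
March 1–22, 2334: 22 days.
Total: 24 + 699 + 22 = 745 days.

745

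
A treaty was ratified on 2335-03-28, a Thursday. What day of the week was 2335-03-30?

Within March 2335: 30 − 28 = 2 days.
2 mod 7 = 2, so 2 days after Thursday is Saturday.

Saturday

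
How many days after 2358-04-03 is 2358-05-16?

43

April 2358: 30 − 3 = 27 days remain.
May 1–16, 2358: 16 days.
Total: 27 + 16 = 43 days.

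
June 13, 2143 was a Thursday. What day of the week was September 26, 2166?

Friday

Day-of-year of June 13, 2143: 164.
Day-of-year of September 26, 2166: 269.
2143 has 365 days, so 365 − 164 = 201 days remain in 2143.
Full years 2144–2165: 16 common + 6 leap = 16×365 + 6×366 = 8036 days.
Total: 201 + 8036 + 269 = 8506 days.
8506 mod 7 = 1, so 1 day after Thursday is Friday.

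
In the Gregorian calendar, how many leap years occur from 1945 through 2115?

Years divisible by 4: 1948, 1952, …, 2112 — 42 in all.
Of these, 2100 is divisible by 100 but not 400, so not leap.
2000 is divisible by 400, so still leap.
Leap years: 42 − 1 = 41.

41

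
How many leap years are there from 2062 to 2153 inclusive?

22

Years divisible by 4: 2064, 2068, …, 2152 — 23 in all.
Of these, 2100 is divisible by 100 but not 400, so not leap.
Leap years: 23 − 1 = 22.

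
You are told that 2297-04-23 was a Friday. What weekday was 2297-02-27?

Saturday

Count forward from the earlier date (February 27, 2297) to the later (April 23, 2297):
February 2297: 28 − 27 = 1 day remains (2297 is not a leap year, so February has 28 days).
Then March (31): 31 days.
April 1–23, 2297: 23 days.
Total: 1 + 31 + 23 = 55 days.
55 mod 7 = 6, so 6 days before Friday is Saturday.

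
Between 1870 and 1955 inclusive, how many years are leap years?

20

Years divisible by 4: 1872, 1876, …, 1952 — 21 in all.
Of these, 1900 is divisible by 100 but not 400, so not leap.
Leap years: 21 − 1 = 20.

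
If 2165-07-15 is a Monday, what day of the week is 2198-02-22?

Day-of-year of July 15, 2165: 196.
Day-of-year of February 22, 2198: 53.
2165 has 365 days, so 365 − 196 = 169 days remain in 2165.
Full years 2166–2197: 24 common + 8 leap = 24×365 + 8×366 = 11688 days.
Total: 169 + 11688 + 53 = 11910 days.
11910 mod 7 = 3, so 3 days after Monday is Thursday.

Thursday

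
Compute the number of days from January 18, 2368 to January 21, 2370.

734

Day-of-year of January 18, 2368: 18.
Day-of-year of January 21, 2370: 21.
2368 has 366 days, so 366 − 18 = 348 days remain in 2368.
Full years: 2369: 365. Sum = 365.
Total: 348 + 365 + 21 = 734 days.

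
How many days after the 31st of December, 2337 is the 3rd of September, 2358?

Day-of-year of December 31, 2337: 365.
Day-of-year of September 3, 2358: 246.
2337 has 365 days, so 365 − 365 = 0 days remain in 2337.
Full years 2338–2357: 15 common + 5 leap = 15×365 + 5×366 = 7305 days.
Total: 0 + 7305 + 246 = 7551 days.

7551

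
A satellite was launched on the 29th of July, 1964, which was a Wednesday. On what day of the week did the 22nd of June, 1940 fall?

Saturday

Count forward from the earlier date (June 22, 1940) to the later (July 29, 1964):
From June 22, 1940 to June 22, 1964: 24 years, of which 6 contain a Feb 29 — 18×365 + 6×366 = 8766 days.
June 1964: 30 − 22 = 8 days remain.
July 1–29, 1964: 29 days.
Residual: 37 days.
Total: 8803 days.
8803 mod 7 = 4, so 4 days before Wednesday is Saturday.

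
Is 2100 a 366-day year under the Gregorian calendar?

2100 is not a leap year (divisible by 100 but not 400).

No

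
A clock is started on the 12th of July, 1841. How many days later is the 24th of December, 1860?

From July 12, 1841 to July 12, 1860: 19 years, of which 5 contain a Feb 29 — 14×365 + 5×366 = 6940 days.
July 1860: 31 − 12 = 19 days remain.
Then August (31), September (30), October (31), November (30): 31 + 30 + 31 + 30 = 122 days.
December 1–24, 1860: 24 days.
Residual: 165 days.
Total: 7105 days.

7105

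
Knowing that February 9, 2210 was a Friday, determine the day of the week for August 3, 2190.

Count forward from the earlier date (August 3, 2190) to the later (February 9, 2210):
From August 3, 2190 to August 3, 2209: 19 years, of which 4 contain a Feb 29 — 15×365 + 4×366 = 6939 days.
(2200 is not a leap year (divisible by 100 but not 400).)
August 2209: 31 − 3 = 28 days remain.
Then September (30), October (31), November (30), December (31), January (31): 30 + 31 + 30 + 31 + 31 = 153 days.
February 1–9, 2210: 9 days (2210 is not a leap year).
Residual: 190 days.
Total: 7129 days.
7129 mod 7 = 3, so 3 days before Friday is Tuesday.

Tuesday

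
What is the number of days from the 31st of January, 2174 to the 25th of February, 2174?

25

January 2174: 31 − 31 = 0 days remain.
February 1–25, 2174: 25 days (2174 is not a leap year).
Total: 0 + 25 = 25 days.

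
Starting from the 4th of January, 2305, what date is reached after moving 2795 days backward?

the 10th of May, 2297

Count 2795 days before January 4, 2305:
From May 10, 2297 to May 10, 2304: 7 years, of which 1 contains a Feb 29 — 6×365 + 1×366 = 2556 days.
(2300 is not a leap year (divisible by 100 but not 400).)
May 2304: 31 − 10 = 21 days remain.
Then June (30), July (31), August (31), September (30), October (31), November (30), December (31): 30 + 31 + 31 + 30 + 31 + 30 + 31 = 214 days.
January 1–4, 2305: 4 days.
Residual: 239 days.
Total: 2795 days.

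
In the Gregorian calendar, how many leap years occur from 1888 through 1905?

4

Years divisible by 4 in [1888, 1905]: 1888, 1892, 1896, 1900, 1904.
Of these, 1900 is divisible by 100 but not 400, so not leap.
Leap years: 5 − 1 = 4.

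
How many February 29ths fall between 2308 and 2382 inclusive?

19

Years divisible by 4: 2308, 2312, …, 2380 — 19 in all.
No century exceptions apply. Count: 19.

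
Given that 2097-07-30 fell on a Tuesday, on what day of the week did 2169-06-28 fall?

Wednesday

Day-of-year of July 30, 2097: 211.
Day-of-year of June 28, 2169: 179.
2097 has 365 days, so 365 − 211 = 154 days remain in 2097.
Full years 2098–2168: 54 common + 17 leap = 54×365 + 17×366 = 25932 days.
Total: 154 + 25932 + 179 = 26265 days.
26265 mod 7 = 1, so 1 day after Tuesday is Wednesday.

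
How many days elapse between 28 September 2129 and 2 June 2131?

Day-of-year of September 28, 2129: 271.
Day-of-year of June 2, 2131: 153.
2129 has 365 days, so 365 − 271 = 94 days remain in 2129.
Full years: 2130: 365. Sum = 365.
Total: 94 + 365 + 153 = 612 days.

612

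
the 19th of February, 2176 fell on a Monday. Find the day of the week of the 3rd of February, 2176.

Saturday

Count forward from the earlier date (February 3, 2176) to the later (February 19, 2176):
Within February 2176: 19 − 3 = 16 days.
16 mod 7 = 2, so 2 days before Monday is Saturday.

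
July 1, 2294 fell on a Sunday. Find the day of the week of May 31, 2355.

Tuesday

Day-of-year of July 1, 2294: 182.
Day-of-year of May 31, 2355: 151.
2294 has 365 days, so 365 − 182 = 183 days remain in 2294.
Full years 2295–2354: 46 common + 14 leap = 46×365 + 14×366 = 21914 days.
Total: 183 + 21914 + 151 = 22248 days.
22248 mod 7 = 2, so 2 days after Sunday is Tuesday.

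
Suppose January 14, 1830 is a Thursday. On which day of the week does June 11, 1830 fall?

January 1830: 31 − 14 = 17 days remain.
Then February 1830 (28), March (31), April (30), May (31): 28 + 31 + 30 + 31 = 120 days.
June 1–11, 1830: 11 days.
Total: 17 + 120 + 11 = 148 days.
148 mod 7 = 1, so 1 day after Thursday is Friday.

Friday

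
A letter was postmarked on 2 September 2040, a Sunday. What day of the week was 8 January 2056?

Day-of-year of September 2, 2040: 246.
Day-of-year of January 8, 2056: 8.
2040 has 366 days, so 366 − 246 = 120 days remain in 2040.
Full years 2041–2055: 12 common + 3 leap = 12×365 + 3×366 = 5478 days.
Total: 120 + 5478 + 8 = 5606 days.
5606 mod 7 = 6, so 6 days after Sunday is Saturday.

Saturday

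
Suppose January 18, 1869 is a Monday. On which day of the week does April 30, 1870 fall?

January 18, 1869 → January 18, 1870: 365 days.
January 1870: 31 − 18 = 13 days remain.
Then February 1870 (28), March (31): 28 + 31 = 59 days.
April 1–30, 1870: 30 days.
Residual: 102 days.
Total: 467 days.
467 mod 7 = 5, so 5 days after Monday is Saturday.

Saturday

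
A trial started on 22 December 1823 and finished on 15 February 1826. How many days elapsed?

786

December 22, 1823 → December 22, 1824: 366 days (1824 is a leap year).
December 22, 1824 → December 22, 1825: 365 days.
December 1825: 31 − 22 = 9 days remain.
Then January (31): 31 days.
February 1–15, 1826: 15 days (1826 is not a leap year).
Residual: 55 days.
Total: 786 days.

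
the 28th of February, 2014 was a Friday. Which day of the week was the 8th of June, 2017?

Day-of-year of February 28, 2014: 59.
Day-of-year of June 8, 2017: 159.
2014 has 365 days, so 365 − 59 = 306 days remain in 2014.
Full years: 2015: 365; 2016: 366. Sum = 731.
Total: 306 + 731 + 159 = 1196 days.
1196 mod 7 = 6, so 6 days after Friday is Thursday.

Thursday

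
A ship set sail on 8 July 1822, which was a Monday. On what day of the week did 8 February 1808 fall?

Monday

Count forward from the earlier date (February 8, 1808) to the later (July 8, 1822):
From February 8, 1808 to February 8, 1822: 14 years, of which 4 contain a Feb 29 — 10×365 + 4×366 = 5114 days.
February 1822: 28 − 8 = 20 days remain (1822 is not a leap year, so February has 28 days).
Then March (31), April (30), May (31), June (30): 31 + 30 + 31 + 30 = 122 days.
July 1–8, 1822: 8 days.
Residual: 150 days.
Total: 5264 days.
5264 is a multiple of 7, so 8 February 1808 falls on the same weekday: Monday.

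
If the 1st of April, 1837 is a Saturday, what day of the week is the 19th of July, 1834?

Count forward from the earlier date (July 19, 1834) to the later (April 1, 1837):
July 19, 1834 → July 19, 1835: 365 days.
July 19, 1835 → July 19, 1836: 366 days (1836 is a leap year).
July 1836: 31 − 19 = 12 days remain.
Then August (31), September (30), October (31), November (30), December (31), January (31), February 1837 (28), March (31): 31 + 30 + 31 + 30 + 31 + 31 + 28 + 31 = 243 days.
April 1, 1837: 1 day.
Residual: 256 days.
Total: 987 days.
987 is a multiple of 7, so the 19th of July, 1834 falls on the same weekday: Saturday.

Saturday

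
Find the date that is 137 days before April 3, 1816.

November 18, 1815

Count 137 days before April 3, 1816:
November 1815: 30 − 18 = 12 days remain.
Then December (31), January (31), February 1816 (29), March (31): 31 + 31 + 29 + 31 = 122 days.
April 1–3, 1816: 3 days.
Total: 12 + 122 + 3 = 137 days.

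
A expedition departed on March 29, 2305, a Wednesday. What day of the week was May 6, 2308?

Wednesday

Day-of-year of March 29, 2305: 88.
Day-of-year of May 6, 2308: 127.
2305 has 365 days, so 365 − 88 = 277 days remain in 2305.
Full years: 2306: 365; 2307: 365. Sum = 730.
Total: 277 + 730 + 127 = 1134 days.
1134 is a multiple of 7, so May 6, 2308 falls on the same weekday: Wednesday.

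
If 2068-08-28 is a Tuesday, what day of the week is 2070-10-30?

Day-of-year of August 28, 2068: 241.
Day-of-year of October 30, 2070: 303.
2068 has 366 days, so 366 − 241 = 125 days remain in 2068.
Full years: 2069: 365. Sum = 365.
Total: 125 + 365 + 303 = 793 days.
793 mod 7 = 2, so 2 days after Tuesday is Thursday.

Thursday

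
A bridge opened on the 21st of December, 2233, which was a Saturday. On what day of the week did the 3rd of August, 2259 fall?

From December 21, 2233 to December 21, 2258: 25 years, of which 6 contain a Feb 29 — 19×365 + 6×366 = 9131 days.
December 2258: 31 − 21 = 10 days remain.
Then January (31), February 2259 (28), March (31), April (30), May (31), June (30), July (31): 31 + 28 + 31 + 30 + 31 + 30 + 31 = 212 days.
August 1–3, 2259: 3 days.
Residual: 225 days.
Total: 9356 days.
9356 mod 7 = 4, so 4 days after Saturday is Wednesday.

Wednesday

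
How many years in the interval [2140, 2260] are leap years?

Years divisible by 4: 2140, 2144, …, 2260 — 31 in all.
Of these, 2200 is divisible by 100 but not 400, so not leap.
Leap years: 31 − 1 = 30.

30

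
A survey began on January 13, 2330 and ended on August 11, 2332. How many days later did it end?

941

Day-of-year of January 13, 2330: 13.
Day-of-year of August 11, 2332: 224.
2330 has 365 days, so 365 − 13 = 352 days remain in 2330.
Full years: 2331: 365. Sum = 365.
Total: 352 + 365 + 224 = 941 days.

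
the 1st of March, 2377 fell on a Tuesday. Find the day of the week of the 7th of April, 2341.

Monday

Count forward from the earlier date (April 7, 2341) to the later (March 1, 2377):
From April 7, 2341 to April 7, 2376: 35 years, of which 9 contain a Feb 29 — 26×365 + 9×366 = 12784 days.
April 2376: 30 − 7 = 23 days remain.
Then 10 full months totalling 304 days.
March 1, 2377: 1 day.
Residual: 328 days.
Total: 13112 days.
13112 mod 7 = 1, so 1 day before Tuesday is Monday.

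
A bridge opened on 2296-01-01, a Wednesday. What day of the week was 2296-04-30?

Thursday

January 2296: 31 − 1 = 30 days remain.
Then February 2296 (29), March (31): 29 + 31 = 60 days.
April 1–30, 2296: 30 days.
Total: 30 + 60 + 30 = 120 days.
120 mod 7 = 1, so 1 day after Wednesday is Thursday.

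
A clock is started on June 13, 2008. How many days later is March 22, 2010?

647

Day-of-year of June 13, 2008: 165.
Day-of-year of March 22, 2010: 81.
2008 has 366 days, so 366 − 165 = 201 days remain in 2008.
Full years: 2009: 365. Sum = 365.
Total: 201 + 365 + 81 = 647 days.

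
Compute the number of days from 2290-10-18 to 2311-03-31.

Day-of-year of October 18, 2290: 291.
Day-of-year of March 31, 2311: 90.
2290 has 365 days, so 365 − 291 = 74 days remain in 2290.
Full years 2291–2310: 16 common + 4 leap = 16×365 + 4×366 = 7304 days.
Total: 74 + 7304 + 90 = 7468 days.

7468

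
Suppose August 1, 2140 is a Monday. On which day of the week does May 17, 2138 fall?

Saturday

Count forward from the earlier date (May 17, 2138) to the later (August 1, 2140):
May 17, 2138 → May 17, 2139: 365 days.
May 17, 2139 → May 17, 2140: 366 days (2140 is a leap year).
May 2140: 31 − 17 = 14 days remain.
Then June (30), July (31): 30 + 31 = 61 days.
August 1, 2140: 1 day.
Residual: 76 days.
Total: 807 days.
807 mod 7 = 2, so 2 days before Monday is Saturday.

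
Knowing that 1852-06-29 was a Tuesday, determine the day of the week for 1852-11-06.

June 1852: 30 − 29 = 1 day remains.
Then July (31), August (31), September (30), October (31): 31 + 31 + 30 + 31 = 123 days.
November 1–6, 1852: 6 days.
Total: 1 + 123 + 6 = 130 days.
130 mod 7 = 4, so 4 days after Tuesday is Saturday.

Saturday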